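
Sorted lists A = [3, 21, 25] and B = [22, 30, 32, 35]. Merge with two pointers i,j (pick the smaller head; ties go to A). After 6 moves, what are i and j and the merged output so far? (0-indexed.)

[i=0,j=0] A[i]=3<=B[j]=22 take 3 → i++
[i=1,j=0] A[i]=21<=B[j]=22 take 21 → i++
[i=2,j=0] A[i]=25>B[j]=22 take 22 → j++
[i=2,j=1] A[i]=25<=B[j]=30 take 25 → i++
[i=3,j=1] A done, take B[j]=30 → j++
[i=3,j=2] A done, take B[j]=32 → j++

i=3, j=3, merged so far=[3, 21, 22, 25, 30, 32]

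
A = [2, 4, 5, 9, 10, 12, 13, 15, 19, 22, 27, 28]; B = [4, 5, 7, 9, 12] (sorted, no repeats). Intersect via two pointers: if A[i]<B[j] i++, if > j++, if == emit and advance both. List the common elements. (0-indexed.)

intersection = [4, 5, 9, 12]

[i=0,j=0] 2<4 → i++
[i=1,j=0] 4==4 emit → i++,j++
[i=2,j=1] 5==5 emit → i++,j++
[i=3,j=2] 9>7 → j++
[i=3,j=3] 9==9 emit → i++,j++
[i=4,j=4] 10<12 → i++
[i=5,j=4] 12==12 emit → i++,j++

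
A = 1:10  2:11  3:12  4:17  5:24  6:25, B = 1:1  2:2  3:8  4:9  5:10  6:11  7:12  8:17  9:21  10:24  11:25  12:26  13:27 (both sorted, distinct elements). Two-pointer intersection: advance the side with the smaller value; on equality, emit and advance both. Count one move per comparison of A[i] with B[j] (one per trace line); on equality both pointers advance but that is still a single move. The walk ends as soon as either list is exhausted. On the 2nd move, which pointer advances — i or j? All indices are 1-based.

j

i=1 j=1: 10>1, j++
i=1 j=2: 10>2, j++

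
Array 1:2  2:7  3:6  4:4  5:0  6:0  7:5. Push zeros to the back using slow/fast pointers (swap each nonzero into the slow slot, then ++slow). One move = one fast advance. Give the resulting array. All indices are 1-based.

[2, 7, 6, 4, 5, 0, 0]

slow=1 fast=1: a[fast]=2≠0 swap→a[1]=2, slow++,fast++
slow=2 fast=2: a[fast]=7≠0 swap→a[2]=7, slow++,fast++
slow=3 fast=3: a[fast]=6≠0 swap→a[3]=6, slow++,fast++
slow=4 fast=4: a[fast]=4≠0 swap→a[4]=4, slow++,fast++
slow=5 fast=5: a[fast]=0, fast++
slow=5 fast=6: a[fast]=0, fast++
slow=5 fast=7: a[fast]=5≠0 swap→a[5]=5, slow++,fast++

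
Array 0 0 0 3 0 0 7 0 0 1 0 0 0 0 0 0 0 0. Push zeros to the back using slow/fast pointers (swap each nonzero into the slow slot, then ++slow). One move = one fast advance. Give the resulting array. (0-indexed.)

[3, 7, 1, 0, 0, 0, 0, 0, 0, 0, 0, 0, 0, 0, 0, 0, 0, 0]

(s=0,f=0) a[fast]=0 → fast++
(s=0,f=1) a[fast]=0 → fast++
(s=0,f=2) a[fast]=0 → fast++
(s=0,f=3) a[fast]=3≠0 swap→a[0]=3 → slow++,fast++
(s=1,f=4) a[fast]=0 → fast++
(s=1,f=5) a[fast]=0 → fast++
(s=1,f=6) a[fast]=7≠0 swap→a[1]=7 → slow++,fast++
(s=2,f=7) a[fast]=0 → fast++
(s=2,f=8) a[fast]=0 → fast++
(s=2,f=9) a[fast]=1≠0 swap→a[2]=1 → slow++,fast++
(s=3,f=10) a[fast]=0 → fast++
(s=3,f=11) a[fast]=0 → fast++
(s=3,f=12) a[fast]=0 → fast++
(s=3,f=13) a[fast]=0 → fast++
(s=3,f=14) a[fast]=0 → fast++
(s=3,f=15) a[fast]=0 → fast++
(s=3,f=16) a[fast]=0 → fast++
(s=3,f=17) a[fast]=0 → fast++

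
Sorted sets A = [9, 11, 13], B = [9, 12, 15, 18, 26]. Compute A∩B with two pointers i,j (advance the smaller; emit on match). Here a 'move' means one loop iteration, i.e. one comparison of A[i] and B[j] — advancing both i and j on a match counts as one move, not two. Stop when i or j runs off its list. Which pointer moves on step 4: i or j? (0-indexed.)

i

i=0 j=0: 9==9 emit, i++,j++
i=1 j=1: 11<12, i++
i=2 j=1: 13>12, j++
i=2 j=2: 13<15, i++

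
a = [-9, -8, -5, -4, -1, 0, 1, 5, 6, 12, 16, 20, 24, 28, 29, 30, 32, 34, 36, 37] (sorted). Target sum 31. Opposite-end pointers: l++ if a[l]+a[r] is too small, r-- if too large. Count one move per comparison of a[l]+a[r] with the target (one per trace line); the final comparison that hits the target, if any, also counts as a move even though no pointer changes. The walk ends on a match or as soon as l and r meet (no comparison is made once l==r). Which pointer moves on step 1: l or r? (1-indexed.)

l

l=1 r=20: -9+37=28 <31, l++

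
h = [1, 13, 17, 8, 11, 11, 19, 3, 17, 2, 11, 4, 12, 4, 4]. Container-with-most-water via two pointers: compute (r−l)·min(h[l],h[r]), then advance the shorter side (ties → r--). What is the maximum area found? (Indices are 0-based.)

max area = 132

[0,14] min(1,4)*14=14 best=14 * → l++
[1,14] min(13,4)*13=52 best=52 * → r--
[1,13] min(13,4)*12=48 best=52 → r--
[1,12] min(13,12)*11=132 best=132 * → r--
[1,11] min(13,4)*10=40 best=132 → r--
[1,10] min(13,11)*9=99 best=132 → r--
[1,9] min(13,2)*8=16 best=132 → r--
[1,8] min(13,17)*7=91 best=132 → l++
[2,8] min(17,17)*6=102 best=132 → r--
[2,7] min(17,3)*5=15 best=132 → r--
[2,6] min(17,19)*4=68 best=132 → l++
[3,6] min(8,19)*3=24 best=132 → l++
[4,6] min(11,19)*2=22 best=132 → l++
[5,6] min(11,19)*1=11 best=132 → l++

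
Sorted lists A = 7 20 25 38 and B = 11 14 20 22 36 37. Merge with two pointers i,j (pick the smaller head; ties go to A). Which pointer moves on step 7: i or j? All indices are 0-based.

i

i=0 j=0: A[i]=7<=B[j]=11 take 7, i++
i=1 j=0: A[i]=20>B[j]=11 take 11, j++
i=1 j=1: A[i]=20>B[j]=14 take 14, j++
i=1 j=2: A[i]=20<=B[j]=20 take 20, i++
i=2 j=2: A[i]=25>B[j]=20 take 20, j++
i=2 j=3: A[i]=25>B[j]=22 take 22, j++
i=2 j=4: A[i]=25<=B[j]=36 take 25, i++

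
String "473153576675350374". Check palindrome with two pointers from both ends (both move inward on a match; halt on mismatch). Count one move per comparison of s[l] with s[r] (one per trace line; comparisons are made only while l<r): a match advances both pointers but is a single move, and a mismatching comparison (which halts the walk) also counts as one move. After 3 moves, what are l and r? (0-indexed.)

l=3, r=14

l=0 r=17: '4'=='4', l++,r--
l=1 r=16: '7'=='7', l++,r--
l=2 r=15: '3'=='3', l++,r--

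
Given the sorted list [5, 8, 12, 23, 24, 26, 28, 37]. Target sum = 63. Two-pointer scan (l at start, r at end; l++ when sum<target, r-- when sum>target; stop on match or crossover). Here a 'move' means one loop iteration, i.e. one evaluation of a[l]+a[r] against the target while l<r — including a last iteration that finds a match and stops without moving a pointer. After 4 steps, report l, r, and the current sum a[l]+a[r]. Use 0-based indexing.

l=4, r=7, sum=61

[0,7] 5+37=42 <63 → l++
[1,7] 8+37=45 <63 → l++
[2,7] 12+37=49 <63 → l++
[3,7] 23+37=60 <63 → l++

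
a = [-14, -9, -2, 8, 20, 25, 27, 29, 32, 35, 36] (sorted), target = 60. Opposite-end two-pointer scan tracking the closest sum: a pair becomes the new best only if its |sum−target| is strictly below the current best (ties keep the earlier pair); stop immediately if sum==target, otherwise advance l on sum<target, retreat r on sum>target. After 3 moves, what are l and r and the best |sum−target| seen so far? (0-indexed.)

[0,10] -14+36=22 d=38 * → l++
[1,10] -9+36=27 d=33 * → l++
[2,10] -2+36=34 d=26 * → l++

l=3, r=10, best |Δ|=26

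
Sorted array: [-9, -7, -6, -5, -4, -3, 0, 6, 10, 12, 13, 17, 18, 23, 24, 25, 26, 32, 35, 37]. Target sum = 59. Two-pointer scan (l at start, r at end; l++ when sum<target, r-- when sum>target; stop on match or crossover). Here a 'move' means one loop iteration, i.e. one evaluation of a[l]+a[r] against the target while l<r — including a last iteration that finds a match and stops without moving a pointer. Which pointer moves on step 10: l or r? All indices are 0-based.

l

[0,19] -9+37=28 <59 → l++
[1,19] -7+37=30 <59 → l++
[2,19] -6+37=31 <59 → l++
[3,19] -5+37=32 <59 → l++
[4,19] -4+37=33 <59 → l++
[5,19] -3+37=34 <59 → l++
[6,19] 0+37=37 <59 → l++
[7,19] 6+37=43 <59 → l++
[8,19] 10+37=47 <59 → l++
[9,19] 12+37=49 <59 → l++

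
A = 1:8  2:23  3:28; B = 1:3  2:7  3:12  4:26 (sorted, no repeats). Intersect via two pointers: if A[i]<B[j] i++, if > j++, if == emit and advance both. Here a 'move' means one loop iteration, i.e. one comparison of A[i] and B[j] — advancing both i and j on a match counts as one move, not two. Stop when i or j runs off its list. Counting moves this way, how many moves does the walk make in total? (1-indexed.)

i=1 j=1: 8>3, j++
i=1 j=2: 8>7, j++
i=1 j=3: 8<12, i++
i=2 j=3: 23>12, j++
i=2 j=4: 23<26, i++
i=3 j=4: 28>26, j++

6 moves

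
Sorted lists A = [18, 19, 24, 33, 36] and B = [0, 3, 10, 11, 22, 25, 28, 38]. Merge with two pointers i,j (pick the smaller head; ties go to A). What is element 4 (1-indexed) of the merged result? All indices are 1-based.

merged[4] = 11

[i=1,j=1] A[i]=18>B[j]=0 take 0 → j++
[i=1,j=2] A[i]=18>B[j]=3 take 3 → j++
[i=1,j=3] A[i]=18>B[j]=10 take 10 → j++
[i=1,j=4] A[i]=18>B[j]=11 take 11 → j++
[i=1,j=5] A[i]=18<=B[j]=22 take 18 → i++
[i=2,j=5] A[i]=19<=B[j]=22 take 19 → i++
[i=3,j=5] A[i]=24>B[j]=22 take 22 → j++
[i=3,j=6] A[i]=24<=B[j]=25 take 24 → i++
[i=4,j=6] A[i]=33>B[j]=25 take 25 → j++
[i=4,j=7] A[i]=33>B[j]=28 take 28 → j++
[i=4,j=8] A[i]=33<=B[j]=38 take 33 → i++
[i=5,j=8] A[i]=36<=B[j]=38 take 36 → i++
[i=6,j=8] A done, take B[j]=38 → j++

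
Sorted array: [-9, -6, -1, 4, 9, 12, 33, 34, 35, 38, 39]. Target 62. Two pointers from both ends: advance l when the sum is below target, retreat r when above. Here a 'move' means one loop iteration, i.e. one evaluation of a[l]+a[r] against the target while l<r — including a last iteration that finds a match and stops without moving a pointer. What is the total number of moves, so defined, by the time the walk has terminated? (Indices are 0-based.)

l=0 r=10: -9+39=30 <62, l++
l=1 r=10: -6+39=33 <62, l++
l=2 r=10: -1+39=38 <62, l++
l=3 r=10: 4+39=43 <62, l++
l=4 r=10: 9+39=48 <62, l++
l=5 r=10: 12+39=51 <62, l++
l=6 r=10: 33+39=72 >62, r--
l=6 r=9: 33+38=71 >62, r--
l=6 r=8: 33+35=68 >62, r--
l=6 r=7: 33+34=67 >62, r--

10 moves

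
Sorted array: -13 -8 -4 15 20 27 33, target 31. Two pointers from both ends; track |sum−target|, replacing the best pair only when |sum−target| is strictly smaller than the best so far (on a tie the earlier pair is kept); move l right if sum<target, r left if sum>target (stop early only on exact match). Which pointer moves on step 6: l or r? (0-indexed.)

l=0 r=6: -13+33=20 d=11 *, l++
l=1 r=6: -8+33=25 d=6 *, l++
l=2 r=6: -4+33=29 d=2 *, l++
l=3 r=6: 15+33=48 d=17, r--
l=3 r=5: 15+27=42 d=11, r--
l=3 r=4: 15+20=35 d=4, r--

r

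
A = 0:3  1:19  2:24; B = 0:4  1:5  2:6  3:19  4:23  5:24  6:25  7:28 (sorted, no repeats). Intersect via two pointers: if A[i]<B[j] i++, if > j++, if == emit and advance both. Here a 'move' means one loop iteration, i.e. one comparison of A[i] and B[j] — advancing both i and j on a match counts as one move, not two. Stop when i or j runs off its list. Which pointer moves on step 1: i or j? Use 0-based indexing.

i

[i=0,j=0] 3<4 → i++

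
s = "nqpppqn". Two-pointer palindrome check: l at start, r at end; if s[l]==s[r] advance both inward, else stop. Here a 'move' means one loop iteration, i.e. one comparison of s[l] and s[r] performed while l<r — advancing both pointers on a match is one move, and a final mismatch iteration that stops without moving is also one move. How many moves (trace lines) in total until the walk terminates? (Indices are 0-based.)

[0,6] 'n'=='n' → l++,r--
[1,5] 'q'=='q' → l++,r--
[2,4] 'p'=='p' → l++,r--

3 moves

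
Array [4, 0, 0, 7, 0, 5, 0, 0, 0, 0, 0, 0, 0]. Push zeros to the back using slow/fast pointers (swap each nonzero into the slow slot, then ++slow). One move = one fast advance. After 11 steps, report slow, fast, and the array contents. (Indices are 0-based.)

(s=0,f=0) a[fast]=4≠0 swap→a[0]=4 → slow++,fast++
(s=1,f=1) a[fast]=0 → fast++
(s=1,f=2) a[fast]=0 → fast++
(s=1,f=3) a[fast]=7≠0 swap→a[1]=7 → slow++,fast++
(s=2,f=4) a[fast]=0 → fast++
(s=2,f=5) a[fast]=5≠0 swap→a[2]=5 → slow++,fast++
(s=3,f=6) a[fast]=0 → fast++
(s=3,f=7) a[fast]=0 → fast++
(s=3,f=8) a[fast]=0 → fast++
(s=3,f=9) a[fast]=0 → fast++
(s=3,f=10) a[fast]=0 → fast++

slow=3, fast=11, a=[4, 7, 5, 0, 0, 0, 0, 0, 0, 0, 0, 0, 0]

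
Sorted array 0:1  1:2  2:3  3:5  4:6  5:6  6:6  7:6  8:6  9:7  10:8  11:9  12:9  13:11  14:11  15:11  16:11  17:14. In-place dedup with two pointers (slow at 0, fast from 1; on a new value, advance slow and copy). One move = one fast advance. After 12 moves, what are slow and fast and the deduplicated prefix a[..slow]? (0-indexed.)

slow=7, fast=13, prefix=[1, 2, 3, 5, 6, 7, 8, 9]

(s=0,f=1) a[fast]=2≠a[slow]=1 write a[1]=2 → slow++,fast++
(s=1,f=2) a[fast]=3≠a[slow]=2 write a[2]=3 → slow++,fast++
(s=2,f=3) a[fast]=5≠a[slow]=3 write a[3]=5 → slow++,fast++
(s=3,f=4) a[fast]=6≠a[slow]=5 write a[4]=6 → slow++,fast++
(s=4,f=5) a[fast]=6=a[slow] dup → fast++
(s=4,f=6) a[fast]=6=a[slow] dup → fast++
(s=4,f=7) a[fast]=6=a[slow] dup → fast++
(s=4,f=8) a[fast]=6=a[slow] dup → fast++
(s=4,f=9) a[fast]=7≠a[slow]=6 write a[5]=7 → slow++,fast++
(s=5,f=10) a[fast]=8≠a[slow]=7 write a[6]=8 → slow++,fast++
(s=6,f=11) a[fast]=9≠a[slow]=8 write a[7]=9 → slow++,fast++
(s=7,f=12) a[fast]=9=a[slow] dup → fast++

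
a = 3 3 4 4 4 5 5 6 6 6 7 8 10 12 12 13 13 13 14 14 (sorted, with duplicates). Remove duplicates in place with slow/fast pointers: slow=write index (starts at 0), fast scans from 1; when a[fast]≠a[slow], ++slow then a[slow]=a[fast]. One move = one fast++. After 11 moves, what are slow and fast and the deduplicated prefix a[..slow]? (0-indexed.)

slow=0 fast=1: a[fast]=3=a[slow] dup, fast++
slow=0 fast=2: a[fast]=4≠a[slow]=3 write a[1]=4, slow++,fast++
slow=1 fast=3: a[fast]=4=a[slow] dup, fast++
slow=1 fast=4: a[fast]=4=a[slow] dup, fast++
slow=1 fast=5: a[fast]=5≠a[slow]=4 write a[2]=5, slow++,fast++
slow=2 fast=6: a[fast]=5=a[slow] dup, fast++
slow=2 fast=7: a[fast]=6≠a[slow]=5 write a[3]=6, slow++,fast++
slow=3 fast=8: a[fast]=6=a[slow] dup, fast++
slow=3 fast=9: a[fast]=6=a[slow] dup, fast++
slow=3 fast=10: a[fast]=7≠a[slow]=6 write a[4]=7, slow++,fast++
slow=4 fast=11: a[fast]=8≠a[slow]=7 write a[5]=8, slow++,fast++

slow=5, fast=12, prefix=[3, 4, 5, 6, 7, 8]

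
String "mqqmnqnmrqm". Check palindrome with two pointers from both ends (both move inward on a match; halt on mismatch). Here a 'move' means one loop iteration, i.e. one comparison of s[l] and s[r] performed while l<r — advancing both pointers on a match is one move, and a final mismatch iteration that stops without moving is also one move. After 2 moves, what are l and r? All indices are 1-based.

[1,11] 'm'=='m' → l++,r--
[2,10] 'q'=='q' → l++,r--

l=3, r=9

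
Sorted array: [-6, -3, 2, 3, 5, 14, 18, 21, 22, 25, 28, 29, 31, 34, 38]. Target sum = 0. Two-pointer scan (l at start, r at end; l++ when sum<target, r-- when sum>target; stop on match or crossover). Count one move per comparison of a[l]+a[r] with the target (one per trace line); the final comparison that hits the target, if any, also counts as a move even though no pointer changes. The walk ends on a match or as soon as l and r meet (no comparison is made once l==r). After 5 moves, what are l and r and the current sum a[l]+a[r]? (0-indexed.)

l=0, r=9, sum=19

l=0 r=14: -6+38=32 >0, r--
l=0 r=13: -6+34=28 >0, r--
l=0 r=12: -6+31=25 >0, r--
l=0 r=11: -6+29=23 >0, r--
l=0 r=10: -6+28=22 >0, r--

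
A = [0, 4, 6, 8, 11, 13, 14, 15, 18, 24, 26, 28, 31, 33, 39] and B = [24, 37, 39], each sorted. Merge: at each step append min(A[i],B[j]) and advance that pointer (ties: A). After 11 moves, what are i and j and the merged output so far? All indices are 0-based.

i=0 j=0: A[i]=0<=B[j]=24 take 0, i++
i=1 j=0: A[i]=4<=B[j]=24 take 4, i++
i=2 j=0: A[i]=6<=B[j]=24 take 6, i++
i=3 j=0: A[i]=8<=B[j]=24 take 8, i++
i=4 j=0: A[i]=11<=B[j]=24 take 11, i++
i=5 j=0: A[i]=13<=B[j]=24 take 13, i++
i=6 j=0: A[i]=14<=B[j]=24 take 14, i++
i=7 j=0: A[i]=15<=B[j]=24 take 15, i++
i=8 j=0: A[i]=18<=B[j]=24 take 18, i++
i=9 j=0: A[i]=24<=B[j]=24 take 24, i++
i=10 j=0: A[i]=26>B[j]=24 take 24, j++

i=10, j=1, merged so far=[0, 4, 6, 8, 11, 13, 14, 15, 18, 24, 24]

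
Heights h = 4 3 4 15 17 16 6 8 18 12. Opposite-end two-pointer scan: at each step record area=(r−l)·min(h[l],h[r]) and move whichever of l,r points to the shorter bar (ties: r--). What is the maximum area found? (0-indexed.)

max area = 75

l=0 r=9: min(4,12)*9=36 best=36 *, l++
l=1 r=9: min(3,12)*8=24 best=36, l++
l=2 r=9: min(4,12)*7=28 best=36, l++
l=3 r=9: min(15,12)*6=72 best=72 *, r--
l=3 r=8: min(15,18)*5=75 best=75 *, l++
l=4 r=8: min(17,18)*4=68 best=75, l++
l=5 r=8: min(16,18)*3=48 best=75, l++
l=6 r=8: min(6,18)*2=12 best=75, l++
l=7 r=8: min(8,18)*1=8 best=75, l++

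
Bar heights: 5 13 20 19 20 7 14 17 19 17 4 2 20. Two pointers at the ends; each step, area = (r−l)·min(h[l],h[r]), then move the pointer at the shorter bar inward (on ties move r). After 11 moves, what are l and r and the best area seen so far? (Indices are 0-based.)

[0,12] min(5,20)*12=60 best=60 * → l++
[1,12] min(13,20)*11=143 best=143 * → l++
[2,12] min(20,20)*10=200 best=200 * → r--
[2,11] min(20,2)*9=18 best=200 → r--
[2,10] min(20,4)*8=32 best=200 → r--
[2,9] min(20,17)*7=119 best=200 → r--
[2,8] min(20,19)*6=114 best=200 → r--
[2,7] min(20,17)*5=85 best=200 → r--
[2,6] min(20,14)*4=56 best=200 → r--
[2,5] min(20,7)*3=21 best=200 → r--
[2,4] min(20,20)*2=40 best=200 → r--

l=2, r=3, best area=200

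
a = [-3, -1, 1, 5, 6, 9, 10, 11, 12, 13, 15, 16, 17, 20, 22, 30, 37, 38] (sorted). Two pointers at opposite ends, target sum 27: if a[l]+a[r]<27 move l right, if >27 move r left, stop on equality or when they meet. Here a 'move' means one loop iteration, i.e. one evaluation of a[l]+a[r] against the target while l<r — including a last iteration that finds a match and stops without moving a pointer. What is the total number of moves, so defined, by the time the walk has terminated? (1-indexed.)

[1,18] -3+38=35 >27 → r--
[1,17] -3+37=34 >27 → r--
[1,16] -3+30=27 → found

3 moves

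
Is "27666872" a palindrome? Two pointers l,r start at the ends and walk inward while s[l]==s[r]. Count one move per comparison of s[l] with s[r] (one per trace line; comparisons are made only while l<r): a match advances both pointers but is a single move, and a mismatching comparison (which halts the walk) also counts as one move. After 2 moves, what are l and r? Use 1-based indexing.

l=1 r=8: '2'=='2', l++,r--
l=2 r=7: '7'=='7', l++,r--

l=3, r=6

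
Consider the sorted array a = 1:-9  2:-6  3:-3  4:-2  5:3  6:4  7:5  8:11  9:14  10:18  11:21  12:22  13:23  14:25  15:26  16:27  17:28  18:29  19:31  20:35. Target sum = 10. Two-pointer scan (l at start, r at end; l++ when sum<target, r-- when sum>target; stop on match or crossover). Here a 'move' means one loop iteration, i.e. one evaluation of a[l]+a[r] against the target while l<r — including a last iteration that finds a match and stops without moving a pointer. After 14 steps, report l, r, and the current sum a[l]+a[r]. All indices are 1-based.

[1,20] -9+35=26 >10 → r--
[1,19] -9+31=22 >10 → r--
[1,18] -9+29=20 >10 → r--
[1,17] -9+28=19 >10 → r--
[1,16] -9+27=18 >10 → r--
[1,15] -9+26=17 >10 → r--
[1,14] -9+25=16 >10 → r--
[1,13] -9+23=14 >10 → r--
[1,12] -9+22=13 >10 → r--
[1,11] -9+21=12 >10 → r--
[1,10] -9+18=9 <10 → l++
[2,10] -6+18=12 >10 → r--
[2,9] -6+14=8 <10 → l++
[3,9] -3+14=11 >10 → r--

l=3, r=8, sum=8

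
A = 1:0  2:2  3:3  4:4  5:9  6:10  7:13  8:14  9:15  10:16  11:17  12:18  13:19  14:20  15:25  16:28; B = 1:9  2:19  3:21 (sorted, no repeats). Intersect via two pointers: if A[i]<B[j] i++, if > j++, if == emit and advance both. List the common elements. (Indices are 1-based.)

[i=1,j=1] 0<9 → i++
[i=2,j=1] 2<9 → i++
[i=3,j=1] 3<9 → i++
[i=4,j=1] 4<9 → i++
[i=5,j=1] 9==9 emit → i++,j++
[i=6,j=2] 10<19 → i++
[i=7,j=2] 13<19 → i++
[i=8,j=2] 14<19 → i++
[i=9,j=2] 15<19 → i++
[i=10,j=2] 16<19 → i++
[i=11,j=2] 17<19 → i++
[i=12,j=2] 18<19 → i++
[i=13,j=2] 19==19 emit → i++,j++
[i=14,j=3] 20<21 → i++
[i=15,j=3] 25>21 → j++

intersection = [9, 19]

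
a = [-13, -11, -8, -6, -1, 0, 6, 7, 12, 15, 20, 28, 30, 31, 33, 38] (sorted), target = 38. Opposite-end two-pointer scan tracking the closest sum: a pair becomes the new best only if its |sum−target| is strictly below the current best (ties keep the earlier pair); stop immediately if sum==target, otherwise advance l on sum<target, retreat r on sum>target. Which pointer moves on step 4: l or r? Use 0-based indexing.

l=0 r=15: -13+38=25 d=13 *, l++
l=1 r=15: -11+38=27 d=11 *, l++
l=2 r=15: -8+38=30 d=8 *, l++
l=3 r=15: -6+38=32 d=6 *, l++

l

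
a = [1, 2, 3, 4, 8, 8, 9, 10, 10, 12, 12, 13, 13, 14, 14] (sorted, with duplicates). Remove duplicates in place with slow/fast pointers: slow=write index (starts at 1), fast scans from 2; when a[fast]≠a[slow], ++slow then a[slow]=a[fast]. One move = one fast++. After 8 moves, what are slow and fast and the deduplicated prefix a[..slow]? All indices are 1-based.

(s=1,f=2) a[fast]=2≠a[slow]=1 write a[2]=2 → slow++,fast++
(s=2,f=3) a[fast]=3≠a[slow]=2 write a[3]=3 → slow++,fast++
(s=3,f=4) a[fast]=4≠a[slow]=3 write a[4]=4 → slow++,fast++
(s=4,f=5) a[fast]=8≠a[slow]=4 write a[5]=8 → slow++,fast++
(s=5,f=6) a[fast]=8=a[slow] dup → fast++
(s=5,f=7) a[fast]=9≠a[slow]=8 write a[6]=9 → slow++,fast++
(s=6,f=8) a[fast]=10≠a[slow]=9 write a[7]=10 → slow++,fast++
(s=7,f=9) a[fast]=10=a[slow] dup → fast++

slow=7, fast=10, prefix=[1, 2, 3, 4, 8, 9, 10]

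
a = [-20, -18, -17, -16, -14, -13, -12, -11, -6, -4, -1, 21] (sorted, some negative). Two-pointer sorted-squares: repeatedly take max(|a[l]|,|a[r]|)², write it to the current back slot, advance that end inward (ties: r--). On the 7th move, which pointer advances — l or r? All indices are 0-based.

l=0 r=11: |-20|<=|21| out[11]=441, r--
l=0 r=10: |-20|>|-1| out[10]=400, l++
l=1 r=10: |-18|>|-1| out[9]=324, l++
l=2 r=10: |-17|>|-1| out[8]=289, l++
l=3 r=10: |-16|>|-1| out[7]=256, l++
l=4 r=10: |-14|>|-1| out[6]=196, l++
l=5 r=10: |-13|>|-1| out[5]=169, l++

l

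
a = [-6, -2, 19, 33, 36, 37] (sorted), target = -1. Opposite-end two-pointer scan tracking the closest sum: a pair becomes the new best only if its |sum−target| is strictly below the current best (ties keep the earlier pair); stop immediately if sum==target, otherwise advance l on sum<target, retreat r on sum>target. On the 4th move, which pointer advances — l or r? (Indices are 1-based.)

r

l=1 r=6: -6+37=31 d=32 *, r--
l=1 r=5: -6+36=30 d=31 *, r--
l=1 r=4: -6+33=27 d=28 *, r--
l=1 r=3: -6+19=13 d=14 *, r--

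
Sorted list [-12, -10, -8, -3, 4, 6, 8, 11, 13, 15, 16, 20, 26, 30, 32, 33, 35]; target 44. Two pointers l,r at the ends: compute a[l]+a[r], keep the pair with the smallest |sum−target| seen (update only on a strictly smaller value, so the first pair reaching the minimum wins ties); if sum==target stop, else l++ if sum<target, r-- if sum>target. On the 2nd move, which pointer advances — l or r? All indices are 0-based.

l

[0,16] -12+35=23 d=21 * → l++
[1,16] -10+35=25 d=19 * → l++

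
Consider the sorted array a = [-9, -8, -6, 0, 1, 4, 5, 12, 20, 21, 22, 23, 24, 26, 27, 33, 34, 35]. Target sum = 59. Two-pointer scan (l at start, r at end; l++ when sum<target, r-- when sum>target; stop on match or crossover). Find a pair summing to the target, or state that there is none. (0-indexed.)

(24, 35)

l=0 r=17: -9+35=26 <59, l++
l=1 r=17: -8+35=27 <59, l++
l=2 r=17: -6+35=29 <59, l++
l=3 r=17: 0+35=35 <59, l++
l=4 r=17: 1+35=36 <59, l++
l=5 r=17: 4+35=39 <59, l++
l=6 r=17: 5+35=40 <59, l++
l=7 r=17: 12+35=47 <59, l++
l=8 r=17: 20+35=55 <59, l++
l=9 r=17: 21+35=56 <59, l++
l=10 r=17: 22+35=57 <59, l++
l=11 r=17: 23+35=58 <59, l++
l=12 r=17: 24+35=59, found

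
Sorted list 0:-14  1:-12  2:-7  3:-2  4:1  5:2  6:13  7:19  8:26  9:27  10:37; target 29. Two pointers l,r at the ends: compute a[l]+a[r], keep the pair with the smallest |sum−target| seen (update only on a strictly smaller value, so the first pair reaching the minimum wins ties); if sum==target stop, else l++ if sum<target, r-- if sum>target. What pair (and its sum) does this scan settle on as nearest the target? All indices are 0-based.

[0,10] -14+37=23 d=6 * → l++
[1,10] -12+37=25 d=4 * → l++
[2,10] -7+37=30 d=1 * → r--
[2,9] -7+27=20 d=9 → l++
[3,9] -2+27=25 d=4 → l++
[4,9] 1+27=28 d=1 → l++
[5,9] 2+27=29 d=0 * → stop

pair (2, 27) with sum 29 (|Δ|=0)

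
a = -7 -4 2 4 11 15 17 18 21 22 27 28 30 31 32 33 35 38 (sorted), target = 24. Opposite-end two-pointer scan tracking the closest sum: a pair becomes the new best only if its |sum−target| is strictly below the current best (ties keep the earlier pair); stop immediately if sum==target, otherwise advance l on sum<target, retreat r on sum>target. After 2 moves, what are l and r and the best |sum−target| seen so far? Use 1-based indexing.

l=1, r=16, best |Δ|=4

l=1 r=18: -7+38=31 d=7 *, r--
l=1 r=17: -7+35=28 d=4 *, r--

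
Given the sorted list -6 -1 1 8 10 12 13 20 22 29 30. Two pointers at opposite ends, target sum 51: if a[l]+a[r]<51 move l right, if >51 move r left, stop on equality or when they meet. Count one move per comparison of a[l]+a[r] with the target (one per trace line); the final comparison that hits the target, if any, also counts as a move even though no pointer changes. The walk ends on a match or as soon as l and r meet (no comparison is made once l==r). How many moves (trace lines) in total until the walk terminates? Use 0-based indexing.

[0,10] -6+30=24 <51 → l++
[1,10] -1+30=29 <51 → l++
[2,10] 1+30=31 <51 → l++
[3,10] 8+30=38 <51 → l++
[4,10] 10+30=40 <51 → l++
[5,10] 12+30=42 <51 → l++
[6,10] 13+30=43 <51 → l++
[7,10] 20+30=50 <51 → l++
[8,10] 22+30=52 >51 → r--
[8,9] 22+29=51 → found

10 moves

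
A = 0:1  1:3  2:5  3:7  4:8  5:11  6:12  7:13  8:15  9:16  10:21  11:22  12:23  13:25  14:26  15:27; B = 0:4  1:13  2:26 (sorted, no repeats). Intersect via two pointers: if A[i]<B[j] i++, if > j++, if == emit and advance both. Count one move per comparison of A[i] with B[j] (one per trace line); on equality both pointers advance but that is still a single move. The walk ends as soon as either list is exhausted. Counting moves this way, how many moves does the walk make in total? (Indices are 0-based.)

16 moves

i=0 j=0: 1<4, i++
i=1 j=0: 3<4, i++
i=2 j=0: 5>4, j++
i=2 j=1: 5<13, i++
i=3 j=1: 7<13, i++
i=4 j=1: 8<13, i++
i=5 j=1: 11<13, i++
i=6 j=1: 12<13, i++
i=7 j=1: 13==13 emit, i++,j++
i=8 j=2: 15<26, i++
i=9 j=2: 16<26, i++
i=10 j=2: 21<26, i++
i=11 j=2: 22<26, i++
i=12 j=2: 23<26, i++
i=13 j=2: 25<26, i++
i=14 j=2: 26==26 emit, i++,j++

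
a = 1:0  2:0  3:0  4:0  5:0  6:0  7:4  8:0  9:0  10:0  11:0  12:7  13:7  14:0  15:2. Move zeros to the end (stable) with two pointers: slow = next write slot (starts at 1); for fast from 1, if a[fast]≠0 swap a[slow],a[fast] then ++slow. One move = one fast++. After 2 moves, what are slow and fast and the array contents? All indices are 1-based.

slow=1, fast=3, a=[0, 0, 0, 0, 0, 0, 4, 0, 0, 0, 0, 7, 7, 0, 2]

slow=1 fast=1: a[fast]=0, fast++
slow=1 fast=2: a[fast]=0, fast++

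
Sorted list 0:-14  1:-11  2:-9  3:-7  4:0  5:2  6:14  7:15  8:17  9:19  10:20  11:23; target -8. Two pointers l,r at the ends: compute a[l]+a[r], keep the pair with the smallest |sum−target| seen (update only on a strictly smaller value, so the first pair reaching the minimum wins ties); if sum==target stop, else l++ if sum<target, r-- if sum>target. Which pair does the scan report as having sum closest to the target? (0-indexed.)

pair (-11, 2) with sum -9 (|Δ|=1)

[0,11] -14+23=9 d=17 * → r--
[0,10] -14+20=6 d=14 * → r--
[0,9] -14+19=5 d=13 * → r--
[0,8] -14+17=3 d=11 * → r--
[0,7] -14+15=1 d=9 * → r--
[0,6] -14+14=0 d=8 * → r--
[0,5] -14+2=-12 d=4 * → l++
[1,5] -11+2=-9 d=1 * → l++
[2,5] -9+2=-7 d=1 → r--
[2,4] -9+0=-9 d=1 → l++
[3,4] -7+0=-7 d=1 → r--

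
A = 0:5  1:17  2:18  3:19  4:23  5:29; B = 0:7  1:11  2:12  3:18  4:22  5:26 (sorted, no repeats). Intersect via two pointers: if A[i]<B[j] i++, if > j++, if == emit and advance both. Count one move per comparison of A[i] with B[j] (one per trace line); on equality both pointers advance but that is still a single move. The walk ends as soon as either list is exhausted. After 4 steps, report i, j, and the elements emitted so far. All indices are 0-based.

i=1, j=3, emitted=[]

i=0 j=0: 5<7, i++
i=1 j=0: 17>7, j++
i=1 j=1: 17>11, j++
i=1 j=2: 17>12, j++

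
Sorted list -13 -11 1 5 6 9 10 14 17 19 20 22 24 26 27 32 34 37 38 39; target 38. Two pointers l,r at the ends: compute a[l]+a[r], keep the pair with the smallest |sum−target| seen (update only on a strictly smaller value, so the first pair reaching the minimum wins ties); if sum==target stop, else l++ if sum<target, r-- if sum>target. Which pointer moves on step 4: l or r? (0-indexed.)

[0,19] -13+39=26 d=12 * → l++
[1,19] -11+39=28 d=10 * → l++
[2,19] 1+39=40 d=2 * → r--
[2,18] 1+38=39 d=1 * → r--

r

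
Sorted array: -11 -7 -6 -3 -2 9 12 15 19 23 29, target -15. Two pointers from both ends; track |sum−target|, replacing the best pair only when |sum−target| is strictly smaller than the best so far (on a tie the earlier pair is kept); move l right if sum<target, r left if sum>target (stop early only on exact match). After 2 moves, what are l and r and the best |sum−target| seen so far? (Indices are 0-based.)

l=0, r=8, best |Δ|=27

l=0 r=10: -11+29=18 d=33 *, r--
l=0 r=9: -11+23=12 d=27 *, r--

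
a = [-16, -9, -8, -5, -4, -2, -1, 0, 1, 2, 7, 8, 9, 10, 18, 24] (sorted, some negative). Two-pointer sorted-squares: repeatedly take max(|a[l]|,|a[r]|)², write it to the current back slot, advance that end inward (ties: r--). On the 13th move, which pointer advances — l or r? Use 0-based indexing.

l=0 r=15: |-16|<=|24| out[15]=576, r--
l=0 r=14: |-16|<=|18| out[14]=324, r--
l=0 r=13: |-16|>|10| out[13]=256, l++
l=1 r=13: |-9|<=|10| out[12]=100, r--
l=1 r=12: |-9|<=|9| out[11]=81, r--
l=1 r=11: |-9|>|8| out[10]=81, l++
l=2 r=11: |-8|<=|8| out[9]=64, r--
l=2 r=10: |-8|>|7| out[8]=64, l++
l=3 r=10: |-5|<=|7| out[7]=49, r--
l=3 r=9: |-5|>|2| out[6]=25, l++
l=4 r=9: |-4|>|2| out[5]=16, l++
l=5 r=9: |-2|<=|2| out[4]=4, r--
l=5 r=8: |-2|>|1| out[3]=4, l++

l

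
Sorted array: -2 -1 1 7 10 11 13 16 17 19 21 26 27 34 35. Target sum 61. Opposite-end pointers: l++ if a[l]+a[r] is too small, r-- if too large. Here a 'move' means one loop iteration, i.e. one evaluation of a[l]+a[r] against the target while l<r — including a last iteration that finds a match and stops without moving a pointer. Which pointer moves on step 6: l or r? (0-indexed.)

l

l=0 r=14: -2+35=33 <61, l++
l=1 r=14: -1+35=34 <61, l++
l=2 r=14: 1+35=36 <61, l++
l=3 r=14: 7+35=42 <61, l++
l=4 r=14: 10+35=45 <61, l++
l=5 r=14: 11+35=46 <61, l++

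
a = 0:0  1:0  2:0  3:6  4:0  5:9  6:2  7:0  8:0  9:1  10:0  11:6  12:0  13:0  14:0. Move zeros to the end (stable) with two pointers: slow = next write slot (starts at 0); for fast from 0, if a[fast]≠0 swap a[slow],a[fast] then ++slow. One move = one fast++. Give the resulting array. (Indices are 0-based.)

(s=0,f=0) a[fast]=0 → fast++
(s=0,f=1) a[fast]=0 → fast++
(s=0,f=2) a[fast]=0 → fast++
(s=0,f=3) a[fast]=6≠0 swap→a[0]=6 → slow++,fast++
(s=1,f=4) a[fast]=0 → fast++
(s=1,f=5) a[fast]=9≠0 swap→a[1]=9 → slow++,fast++
(s=2,f=6) a[fast]=2≠0 swap→a[2]=2 → slow++,fast++
(s=3,f=7) a[fast]=0 → fast++
(s=3,f=8) a[fast]=0 → fast++
(s=3,f=9) a[fast]=1≠0 swap→a[3]=1 → slow++,fast++
(s=4,f=10) a[fast]=0 → fast++
(s=4,f=11) a[fast]=6≠0 swap→a[4]=6 → slow++,fast++
(s=5,f=12) a[fast]=0 → fast++
(s=5,f=13) a[fast]=0 → fast++
(s=5,f=14) a[fast]=0 → fast++

[6, 9, 2, 1, 6, 0, 0, 0, 0, 0, 0, 0, 0, 0, 0]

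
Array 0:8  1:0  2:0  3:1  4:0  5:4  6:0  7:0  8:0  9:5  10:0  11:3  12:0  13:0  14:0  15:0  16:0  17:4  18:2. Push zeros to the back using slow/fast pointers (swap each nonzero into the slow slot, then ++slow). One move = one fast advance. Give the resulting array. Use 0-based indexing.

slow=0 fast=0: a[fast]=8≠0 swap→a[0]=8, slow++,fast++
slow=1 fast=1: a[fast]=0, fast++
slow=1 fast=2: a[fast]=0, fast++
slow=1 fast=3: a[fast]=1≠0 swap→a[1]=1, slow++,fast++
slow=2 fast=4: a[fast]=0, fast++
slow=2 fast=5: a[fast]=4≠0 swap→a[2]=4, slow++,fast++
slow=3 fast=6: a[fast]=0, fast++
slow=3 fast=7: a[fast]=0, fast++
slow=3 fast=8: a[fast]=0, fast++
slow=3 fast=9: a[fast]=5≠0 swap→a[3]=5, slow++,fast++
slow=4 fast=10: a[fast]=0, fast++
slow=4 fast=11: a[fast]=3≠0 swap→a[4]=3, slow++,fast++
slow=5 fast=12: a[fast]=0, fast++
slow=5 fast=13: a[fast]=0, fast++
slow=5 fast=14: a[fast]=0, fast++
slow=5 fast=15: a[fast]=0, fast++
slow=5 fast=16: a[fast]=0, fast++
slow=5 fast=17: a[fast]=4≠0 swap→a[5]=4, slow++,fast++
slow=6 fast=18: a[fast]=2≠0 swap→a[6]=2, slow++,fast++

[8, 1, 4, 5, 3, 4, 2, 0, 0, 0, 0, 0, 0, 0, 0, 0, 0, 0, 0]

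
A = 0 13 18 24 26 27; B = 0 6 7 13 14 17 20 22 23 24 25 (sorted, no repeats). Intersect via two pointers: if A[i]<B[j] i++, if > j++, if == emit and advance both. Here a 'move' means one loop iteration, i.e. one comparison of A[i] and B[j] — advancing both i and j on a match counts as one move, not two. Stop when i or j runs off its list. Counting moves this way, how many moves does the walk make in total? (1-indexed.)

i=1 j=1: 0==0 emit, i++,j++
i=2 j=2: 13>6, j++
i=2 j=3: 13>7, j++
i=2 j=4: 13==13 emit, i++,j++
i=3 j=5: 18>14, j++
i=3 j=6: 18>17, j++
i=3 j=7: 18<20, i++
i=4 j=7: 24>20, j++
i=4 j=8: 24>22, j++
i=4 j=9: 24>23, j++
i=4 j=10: 24==24 emit, i++,j++
i=5 j=11: 26>25, j++

12 moves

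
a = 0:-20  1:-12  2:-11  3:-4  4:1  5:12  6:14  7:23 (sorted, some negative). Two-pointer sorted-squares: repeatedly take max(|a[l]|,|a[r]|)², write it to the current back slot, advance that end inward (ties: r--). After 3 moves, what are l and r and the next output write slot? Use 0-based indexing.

l=0 r=7: |-20|<=|23| out[7]=529, r--
l=0 r=6: |-20|>|14| out[6]=400, l++
l=1 r=6: |-12|<=|14| out[5]=196, r--

l=1, r=5, next write slot=4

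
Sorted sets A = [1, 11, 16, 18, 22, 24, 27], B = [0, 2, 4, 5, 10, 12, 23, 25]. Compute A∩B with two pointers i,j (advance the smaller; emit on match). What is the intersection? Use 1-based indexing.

intersection = []

[i=1,j=1] 1>0 → j++
[i=1,j=2] 1<2 → i++
[i=2,j=2] 11>2 → j++
[i=2,j=3] 11>4 → j++
[i=2,j=4] 11>5 → j++
[i=2,j=5] 11>10 → j++
[i=2,j=6] 11<12 → i++
[i=3,j=6] 16>12 → j++
[i=3,j=7] 16<23 → i++
[i=4,j=7] 18<23 → i++
[i=5,j=7] 22<23 → i++
[i=6,j=7] 24>23 → j++
[i=6,j=8] 24<25 → i++
[i=7,j=8] 27>25 → j++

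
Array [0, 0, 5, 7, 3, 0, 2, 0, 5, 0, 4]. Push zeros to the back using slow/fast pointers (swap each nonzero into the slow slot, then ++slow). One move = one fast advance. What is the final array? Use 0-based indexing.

[5, 7, 3, 2, 5, 4, 0, 0, 0, 0, 0]

slow=0 fast=0: a[fast]=0, fast++
slow=0 fast=1: a[fast]=0, fast++
slow=0 fast=2: a[fast]=5≠0 swap→a[0]=5, slow++,fast++
slow=1 fast=3: a[fast]=7≠0 swap→a[1]=7, slow++,fast++
slow=2 fast=4: a[fast]=3≠0 swap→a[2]=3, slow++,fast++
slow=3 fast=5: a[fast]=0, fast++
slow=3 fast=6: a[fast]=2≠0 swap→a[3]=2, slow++,fast++
slow=4 fast=7: a[fast]=0, fast++
slow=4 fast=8: a[fast]=5≠0 swap→a[4]=5, slow++,fast++
slow=5 fast=9: a[fast]=0, fast++
slow=5 fast=10: a[fast]=4≠0 swap→a[5]=4, slow++,fast++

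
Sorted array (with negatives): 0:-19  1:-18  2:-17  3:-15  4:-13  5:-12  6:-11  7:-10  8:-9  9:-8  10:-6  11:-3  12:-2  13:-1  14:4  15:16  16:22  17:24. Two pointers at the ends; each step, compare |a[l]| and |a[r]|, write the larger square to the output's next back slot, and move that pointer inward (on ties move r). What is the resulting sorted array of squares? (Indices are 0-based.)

[0,17] |-19|<=|24| out[17]=576 → r--
[0,16] |-19|<=|22| out[16]=484 → r--
[0,15] |-19|>|16| out[15]=361 → l++
[1,15] |-18|>|16| out[14]=324 → l++
[2,15] |-17|>|16| out[13]=289 → l++
[3,15] |-15|<=|16| out[12]=256 → r--
[3,14] |-15|>|4| out[11]=225 → l++
[4,14] |-13|>|4| out[10]=169 → l++
[5,14] |-12|>|4| out[9]=144 → l++
[6,14] |-11|>|4| out[8]=121 → l++
[7,14] |-10|>|4| out[7]=100 → l++
[8,14] |-9|>|4| out[6]=81 → l++
[9,14] |-8|>|4| out[5]=64 → l++
[10,14] |-6|>|4| out[4]=36 → l++
[11,14] |-3|<=|4| out[3]=16 → r--
[11,13] |-3|>|-1| out[2]=9 → l++
[12,13] |-2|>|-1| out[1]=4 → l++
[13,13] |-1|<=|-1| out[0]=1 → r--

[1, 4, 9, 16, 36, 64, 81, 100, 121, 144, 169, 225, 256, 289, 324, 361, 484, 576]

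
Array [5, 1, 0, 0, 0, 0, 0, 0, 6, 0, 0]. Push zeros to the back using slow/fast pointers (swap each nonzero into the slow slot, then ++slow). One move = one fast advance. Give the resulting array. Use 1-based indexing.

[5, 1, 6, 0, 0, 0, 0, 0, 0, 0, 0]

(s=1,f=1) a[fast]=5≠0 swap→a[1]=5 → slow++,fast++
(s=2,f=2) a[fast]=1≠0 swap→a[2]=1 → slow++,fast++
(s=3,f=3) a[fast]=0 → fast++
(s=3,f=4) a[fast]=0 → fast++
(s=3,f=5) a[fast]=0 → fast++
(s=3,f=6) a[fast]=0 → fast++
(s=3,f=7) a[fast]=0 → fast++
(s=3,f=8) a[fast]=0 → fast++
(s=3,f=9) a[fast]=6≠0 swap→a[3]=6 → slow++,fast++
(s=4,f=10) a[fast]=0 → fast++
(s=4,f=11) a[fast]=0 → fast++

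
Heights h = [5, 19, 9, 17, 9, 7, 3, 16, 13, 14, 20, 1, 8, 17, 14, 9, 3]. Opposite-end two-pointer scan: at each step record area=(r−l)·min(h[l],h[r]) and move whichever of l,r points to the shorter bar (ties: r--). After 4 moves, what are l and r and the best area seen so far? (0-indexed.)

l=1, r=13, best area=182

[0,16] min(5,3)*16=48 best=48 * → r--
[0,15] min(5,9)*15=75 best=75 * → l++
[1,15] min(19,9)*14=126 best=126 * → r--
[1,14] min(19,14)*13=182 best=182 * → r--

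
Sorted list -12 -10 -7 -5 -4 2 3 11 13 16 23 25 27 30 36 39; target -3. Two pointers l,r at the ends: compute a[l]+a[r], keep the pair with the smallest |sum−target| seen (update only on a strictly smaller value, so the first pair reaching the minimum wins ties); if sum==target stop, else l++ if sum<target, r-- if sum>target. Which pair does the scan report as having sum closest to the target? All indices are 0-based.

l=0 r=15: -12+39=27 d=30 *, r--
l=0 r=14: -12+36=24 d=27 *, r--
l=0 r=13: -12+30=18 d=21 *, r--
l=0 r=12: -12+27=15 d=18 *, r--
l=0 r=11: -12+25=13 d=16 *, r--
l=0 r=10: -12+23=11 d=14 *, r--
l=0 r=9: -12+16=4 d=7 *, r--
l=0 r=8: -12+13=1 d=4 *, r--
l=0 r=7: -12+11=-1 d=2 *, r--
l=0 r=6: -12+3=-9 d=6, l++
l=1 r=6: -10+3=-7 d=4, l++
l=2 r=6: -7+3=-4 d=1 *, l++
l=3 r=6: -5+3=-2 d=1, r--
l=3 r=5: -5+2=-3 d=0 *, stop

pair (-5, 2) with sum -3 (|Δ|=0)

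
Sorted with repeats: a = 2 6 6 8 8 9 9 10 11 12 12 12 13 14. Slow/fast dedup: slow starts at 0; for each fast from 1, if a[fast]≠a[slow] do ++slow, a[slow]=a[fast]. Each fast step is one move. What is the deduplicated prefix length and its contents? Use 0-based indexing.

length 9; prefix = [2, 6, 8, 9, 10, 11, 12, 13, 14]

slow=0 fast=1: a[fast]=6≠a[slow]=2 write a[1]=6, slow++,fast++
slow=1 fast=2: a[fast]=6=a[slow] dup, fast++
slow=1 fast=3: a[fast]=8≠a[slow]=6 write a[2]=8, slow++,fast++
slow=2 fast=4: a[fast]=8=a[slow] dup, fast++
slow=2 fast=5: a[fast]=9≠a[slow]=8 write a[3]=9, slow++,fast++
slow=3 fast=6: a[fast]=9=a[slow] dup, fast++
slow=3 fast=7: a[fast]=10≠a[slow]=9 write a[4]=10, slow++,fast++
slow=4 fast=8: a[fast]=11≠a[slow]=10 write a[5]=11, slow++,fast++
slow=5 fast=9: a[fast]=12≠a[slow]=11 write a[6]=12, slow++,fast++
slow=6 fast=10: a[fast]=12=a[slow] dup, fast++
slow=6 fast=11: a[fast]=12=a[slow] dup, fast++
slow=6 fast=12: a[fast]=13≠a[slow]=12 write a[7]=13, slow++,fast++
slow=7 fast=13: a[fast]=14≠a[slow]=13 write a[8]=14, slow++,fast++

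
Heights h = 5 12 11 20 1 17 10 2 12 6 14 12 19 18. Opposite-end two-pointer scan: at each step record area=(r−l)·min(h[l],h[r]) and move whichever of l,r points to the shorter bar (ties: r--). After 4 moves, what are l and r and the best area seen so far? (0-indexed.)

l=3, r=12, best area=180

l=0 r=13: min(5,18)*13=65 best=65 *, l++
l=1 r=13: min(12,18)*12=144 best=144 *, l++
l=2 r=13: min(11,18)*11=121 best=144, l++
l=3 r=13: min(20,18)*10=180 best=180 *, r--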